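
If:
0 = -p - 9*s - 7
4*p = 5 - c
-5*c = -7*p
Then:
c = 35/27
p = 25/27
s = -214/243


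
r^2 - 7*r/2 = r*(r - 7/2)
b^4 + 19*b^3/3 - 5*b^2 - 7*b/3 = b*(b - 1)*(b + 1/3)*(b + 7)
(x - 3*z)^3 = x^3 - 9*x^2*z + 27*x*z^2 - 27*z^3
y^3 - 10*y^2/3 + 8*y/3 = y*(y - 2)*(y - 4/3)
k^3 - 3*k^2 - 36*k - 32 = (k - 8)*(k + 1)*(k + 4)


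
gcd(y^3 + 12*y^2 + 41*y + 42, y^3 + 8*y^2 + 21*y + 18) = y^2 + 5*y + 6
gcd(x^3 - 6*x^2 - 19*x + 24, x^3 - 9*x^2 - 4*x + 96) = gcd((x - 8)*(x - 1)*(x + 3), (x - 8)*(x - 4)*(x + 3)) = x^2 - 5*x - 24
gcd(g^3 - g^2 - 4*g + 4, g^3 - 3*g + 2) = g^2 + g - 2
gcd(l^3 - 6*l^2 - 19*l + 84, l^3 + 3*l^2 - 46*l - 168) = l^2 - 3*l - 28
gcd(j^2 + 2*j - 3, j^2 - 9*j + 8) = j - 1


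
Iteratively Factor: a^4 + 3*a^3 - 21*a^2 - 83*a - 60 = (a + 3)*(a^3 - 21*a - 20) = (a + 1)*(a + 3)*(a^2 - a - 20) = (a + 1)*(a + 3)*(a + 4)*(a - 5)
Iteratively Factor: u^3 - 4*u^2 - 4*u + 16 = (u - 2)*(u^2 - 2*u - 8) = (u - 4)*(u - 2)*(u + 2)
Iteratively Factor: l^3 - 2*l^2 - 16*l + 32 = (l - 2)*(l^2 - 16) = (l - 2)*(l + 4)*(l - 4)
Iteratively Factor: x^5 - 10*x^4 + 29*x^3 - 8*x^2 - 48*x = (x)*(x^4 - 10*x^3 + 29*x^2 - 8*x - 48) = x*(x - 4)*(x^3 - 6*x^2 + 5*x + 12) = x*(x - 4)*(x - 3)*(x^2 - 3*x - 4) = x*(x - 4)^2*(x - 3)*(x + 1)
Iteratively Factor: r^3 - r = (r + 1)*(r^2 - r) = r*(r + 1)*(r - 1)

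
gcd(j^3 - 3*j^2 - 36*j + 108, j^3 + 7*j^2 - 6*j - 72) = j^2 + 3*j - 18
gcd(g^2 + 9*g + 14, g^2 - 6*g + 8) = 1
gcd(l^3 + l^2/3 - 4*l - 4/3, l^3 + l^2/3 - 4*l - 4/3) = l^3 + l^2/3 - 4*l - 4/3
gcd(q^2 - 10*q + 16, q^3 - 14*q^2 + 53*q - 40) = q - 8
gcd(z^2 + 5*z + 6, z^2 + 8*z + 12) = z + 2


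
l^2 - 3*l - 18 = (l - 6)*(l + 3)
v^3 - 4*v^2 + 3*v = v*(v - 3)*(v - 1)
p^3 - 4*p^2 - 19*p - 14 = (p - 7)*(p + 1)*(p + 2)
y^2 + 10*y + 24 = (y + 4)*(y + 6)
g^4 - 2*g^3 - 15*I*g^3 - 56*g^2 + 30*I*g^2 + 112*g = g*(g - 2)*(g - 8*I)*(g - 7*I)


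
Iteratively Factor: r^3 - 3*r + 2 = (r - 1)*(r^2 + r - 2) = (r - 1)^2*(r + 2)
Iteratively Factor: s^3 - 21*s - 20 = (s + 1)*(s^2 - s - 20) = (s + 1)*(s + 4)*(s - 5)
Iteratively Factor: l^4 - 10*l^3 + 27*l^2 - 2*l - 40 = (l - 5)*(l^3 - 5*l^2 + 2*l + 8) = (l - 5)*(l - 2)*(l^2 - 3*l - 4) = (l - 5)*(l - 4)*(l - 2)*(l + 1)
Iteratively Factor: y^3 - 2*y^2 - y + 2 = (y - 2)*(y^2 - 1) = (y - 2)*(y - 1)*(y + 1)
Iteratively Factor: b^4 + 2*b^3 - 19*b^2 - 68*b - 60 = (b - 5)*(b^3 + 7*b^2 + 16*b + 12) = (b - 5)*(b + 2)*(b^2 + 5*b + 6) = (b - 5)*(b + 2)*(b + 3)*(b + 2)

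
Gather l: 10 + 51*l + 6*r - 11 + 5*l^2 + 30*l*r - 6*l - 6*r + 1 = 5*l^2 + l*(30*r + 45)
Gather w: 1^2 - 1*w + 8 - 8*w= 9 - 9*w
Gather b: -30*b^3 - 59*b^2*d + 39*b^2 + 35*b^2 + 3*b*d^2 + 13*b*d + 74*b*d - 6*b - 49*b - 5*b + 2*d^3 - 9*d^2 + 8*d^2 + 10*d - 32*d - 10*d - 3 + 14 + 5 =-30*b^3 + b^2*(74 - 59*d) + b*(3*d^2 + 87*d - 60) + 2*d^3 - d^2 - 32*d + 16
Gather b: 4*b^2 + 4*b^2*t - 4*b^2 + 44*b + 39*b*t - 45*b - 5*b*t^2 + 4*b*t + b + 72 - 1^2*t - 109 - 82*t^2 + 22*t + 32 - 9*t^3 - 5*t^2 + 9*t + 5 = 4*b^2*t + b*(-5*t^2 + 43*t) - 9*t^3 - 87*t^2 + 30*t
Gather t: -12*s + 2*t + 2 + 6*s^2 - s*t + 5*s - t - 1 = 6*s^2 - 7*s + t*(1 - s) + 1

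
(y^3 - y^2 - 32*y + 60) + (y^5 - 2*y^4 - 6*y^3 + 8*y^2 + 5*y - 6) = y^5 - 2*y^4 - 5*y^3 + 7*y^2 - 27*y + 54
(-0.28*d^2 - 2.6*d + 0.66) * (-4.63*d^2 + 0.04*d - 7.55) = 1.2964*d^4 + 12.0268*d^3 - 1.0458*d^2 + 19.6564*d - 4.983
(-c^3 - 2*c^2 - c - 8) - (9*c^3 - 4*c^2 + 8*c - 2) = -10*c^3 + 2*c^2 - 9*c - 6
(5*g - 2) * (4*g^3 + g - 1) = 20*g^4 - 8*g^3 + 5*g^2 - 7*g + 2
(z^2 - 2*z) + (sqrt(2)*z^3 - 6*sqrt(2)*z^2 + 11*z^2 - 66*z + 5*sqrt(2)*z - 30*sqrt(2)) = sqrt(2)*z^3 - 6*sqrt(2)*z^2 + 12*z^2 - 68*z + 5*sqrt(2)*z - 30*sqrt(2)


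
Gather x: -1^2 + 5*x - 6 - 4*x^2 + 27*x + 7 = -4*x^2 + 32*x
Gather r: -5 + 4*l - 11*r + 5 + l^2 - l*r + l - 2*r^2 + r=l^2 + 5*l - 2*r^2 + r*(-l - 10)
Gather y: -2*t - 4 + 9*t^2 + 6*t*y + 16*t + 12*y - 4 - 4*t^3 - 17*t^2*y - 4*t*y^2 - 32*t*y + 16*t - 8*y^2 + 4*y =-4*t^3 + 9*t^2 + 30*t + y^2*(-4*t - 8) + y*(-17*t^2 - 26*t + 16) - 8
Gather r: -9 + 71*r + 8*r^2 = 8*r^2 + 71*r - 9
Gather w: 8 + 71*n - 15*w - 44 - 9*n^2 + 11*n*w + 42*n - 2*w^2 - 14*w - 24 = -9*n^2 + 113*n - 2*w^2 + w*(11*n - 29) - 60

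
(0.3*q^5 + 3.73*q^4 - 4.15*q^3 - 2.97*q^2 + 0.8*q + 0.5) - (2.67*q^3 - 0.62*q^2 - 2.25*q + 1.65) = 0.3*q^5 + 3.73*q^4 - 6.82*q^3 - 2.35*q^2 + 3.05*q - 1.15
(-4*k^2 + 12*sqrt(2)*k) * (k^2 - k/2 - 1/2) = -4*k^4 + 2*k^3 + 12*sqrt(2)*k^3 - 6*sqrt(2)*k^2 + 2*k^2 - 6*sqrt(2)*k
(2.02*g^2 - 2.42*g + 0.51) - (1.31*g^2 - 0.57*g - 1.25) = 0.71*g^2 - 1.85*g + 1.76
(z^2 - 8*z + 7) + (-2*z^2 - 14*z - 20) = -z^2 - 22*z - 13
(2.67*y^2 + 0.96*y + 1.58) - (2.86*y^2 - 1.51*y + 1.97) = -0.19*y^2 + 2.47*y - 0.39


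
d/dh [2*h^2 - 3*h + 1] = 4*h - 3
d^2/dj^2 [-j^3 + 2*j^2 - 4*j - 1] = 4 - 6*j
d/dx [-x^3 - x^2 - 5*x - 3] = -3*x^2 - 2*x - 5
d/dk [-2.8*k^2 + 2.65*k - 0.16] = 2.65 - 5.6*k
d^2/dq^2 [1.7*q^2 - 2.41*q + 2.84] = 3.40000000000000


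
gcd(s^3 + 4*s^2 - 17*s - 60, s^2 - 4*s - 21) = s + 3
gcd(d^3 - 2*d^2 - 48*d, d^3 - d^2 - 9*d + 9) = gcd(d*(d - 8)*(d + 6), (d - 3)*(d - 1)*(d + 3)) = 1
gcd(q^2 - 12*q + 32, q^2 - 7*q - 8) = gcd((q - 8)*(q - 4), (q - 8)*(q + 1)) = q - 8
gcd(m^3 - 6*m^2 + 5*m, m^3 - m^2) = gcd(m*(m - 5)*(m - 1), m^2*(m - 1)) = m^2 - m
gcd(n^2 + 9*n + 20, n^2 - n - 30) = n + 5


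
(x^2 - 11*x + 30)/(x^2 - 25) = (x - 6)/(x + 5)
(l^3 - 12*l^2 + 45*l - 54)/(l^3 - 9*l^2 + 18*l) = (l - 3)/l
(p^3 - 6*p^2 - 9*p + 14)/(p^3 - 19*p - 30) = (p^2 - 8*p + 7)/(p^2 - 2*p - 15)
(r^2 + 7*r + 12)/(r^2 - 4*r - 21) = (r + 4)/(r - 7)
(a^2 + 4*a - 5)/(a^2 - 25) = (a - 1)/(a - 5)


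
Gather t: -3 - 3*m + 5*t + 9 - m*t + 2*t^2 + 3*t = -3*m + 2*t^2 + t*(8 - m) + 6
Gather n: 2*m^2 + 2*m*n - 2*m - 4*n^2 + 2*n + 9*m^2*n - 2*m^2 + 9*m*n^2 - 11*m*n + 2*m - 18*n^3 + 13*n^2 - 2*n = -18*n^3 + n^2*(9*m + 9) + n*(9*m^2 - 9*m)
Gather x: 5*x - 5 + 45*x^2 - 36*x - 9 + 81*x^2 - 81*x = 126*x^2 - 112*x - 14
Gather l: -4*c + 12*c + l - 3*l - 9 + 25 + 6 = 8*c - 2*l + 22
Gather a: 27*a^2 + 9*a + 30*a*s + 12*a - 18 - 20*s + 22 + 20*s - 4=27*a^2 + a*(30*s + 21)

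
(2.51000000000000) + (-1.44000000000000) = 1.07000000000000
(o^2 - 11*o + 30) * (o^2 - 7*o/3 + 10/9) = o^4 - 40*o^3/3 + 511*o^2/9 - 740*o/9 + 100/3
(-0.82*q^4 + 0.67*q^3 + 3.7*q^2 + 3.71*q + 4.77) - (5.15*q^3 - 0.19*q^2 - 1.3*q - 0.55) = -0.82*q^4 - 4.48*q^3 + 3.89*q^2 + 5.01*q + 5.32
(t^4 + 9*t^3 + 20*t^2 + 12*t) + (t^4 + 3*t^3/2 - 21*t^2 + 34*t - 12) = 2*t^4 + 21*t^3/2 - t^2 + 46*t - 12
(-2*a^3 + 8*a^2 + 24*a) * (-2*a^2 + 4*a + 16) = 4*a^5 - 24*a^4 - 48*a^3 + 224*a^2 + 384*a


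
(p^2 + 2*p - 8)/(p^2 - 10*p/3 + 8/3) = 3*(p + 4)/(3*p - 4)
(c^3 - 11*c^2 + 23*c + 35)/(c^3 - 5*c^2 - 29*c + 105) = (c^2 - 4*c - 5)/(c^2 + 2*c - 15)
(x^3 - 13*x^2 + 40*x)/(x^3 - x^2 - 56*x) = (x - 5)/(x + 7)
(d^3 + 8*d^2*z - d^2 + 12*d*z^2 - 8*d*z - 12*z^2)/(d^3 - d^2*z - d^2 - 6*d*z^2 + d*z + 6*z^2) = (-d - 6*z)/(-d + 3*z)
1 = 1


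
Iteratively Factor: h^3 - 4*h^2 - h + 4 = (h - 4)*(h^2 - 1) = (h - 4)*(h - 1)*(h + 1)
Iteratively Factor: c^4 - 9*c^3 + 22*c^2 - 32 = (c + 1)*(c^3 - 10*c^2 + 32*c - 32) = (c - 4)*(c + 1)*(c^2 - 6*c + 8) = (c - 4)^2*(c + 1)*(c - 2)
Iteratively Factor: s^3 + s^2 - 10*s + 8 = (s - 1)*(s^2 + 2*s - 8) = (s - 1)*(s + 4)*(s - 2)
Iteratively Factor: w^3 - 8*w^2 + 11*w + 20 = (w - 5)*(w^2 - 3*w - 4) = (w - 5)*(w + 1)*(w - 4)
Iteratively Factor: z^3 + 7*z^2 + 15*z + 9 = (z + 1)*(z^2 + 6*z + 9) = (z + 1)*(z + 3)*(z + 3)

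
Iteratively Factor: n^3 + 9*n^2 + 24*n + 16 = (n + 4)*(n^2 + 5*n + 4) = (n + 4)^2*(n + 1)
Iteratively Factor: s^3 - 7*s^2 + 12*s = (s - 3)*(s^2 - 4*s) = (s - 4)*(s - 3)*(s)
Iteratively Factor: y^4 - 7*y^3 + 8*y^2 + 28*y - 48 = (y - 3)*(y^3 - 4*y^2 - 4*y + 16) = (y - 3)*(y - 2)*(y^2 - 2*y - 8) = (y - 4)*(y - 3)*(y - 2)*(y + 2)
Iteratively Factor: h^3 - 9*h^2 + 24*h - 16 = (h - 1)*(h^2 - 8*h + 16) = (h - 4)*(h - 1)*(h - 4)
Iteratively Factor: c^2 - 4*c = (c - 4)*(c)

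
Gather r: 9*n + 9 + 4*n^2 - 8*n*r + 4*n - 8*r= 4*n^2 + 13*n + r*(-8*n - 8) + 9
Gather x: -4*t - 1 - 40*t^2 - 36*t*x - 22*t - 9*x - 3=-40*t^2 - 26*t + x*(-36*t - 9) - 4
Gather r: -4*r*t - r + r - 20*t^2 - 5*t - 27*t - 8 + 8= -4*r*t - 20*t^2 - 32*t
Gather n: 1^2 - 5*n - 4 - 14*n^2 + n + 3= -14*n^2 - 4*n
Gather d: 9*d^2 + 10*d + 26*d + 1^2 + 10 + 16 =9*d^2 + 36*d + 27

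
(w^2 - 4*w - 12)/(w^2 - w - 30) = (w + 2)/(w + 5)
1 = 1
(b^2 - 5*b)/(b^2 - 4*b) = (b - 5)/(b - 4)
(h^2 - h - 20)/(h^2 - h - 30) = (-h^2 + h + 20)/(-h^2 + h + 30)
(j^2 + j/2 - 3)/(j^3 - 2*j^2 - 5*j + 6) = (j - 3/2)/(j^2 - 4*j + 3)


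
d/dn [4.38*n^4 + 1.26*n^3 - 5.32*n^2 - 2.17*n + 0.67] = 17.52*n^3 + 3.78*n^2 - 10.64*n - 2.17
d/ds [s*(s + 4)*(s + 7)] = 3*s^2 + 22*s + 28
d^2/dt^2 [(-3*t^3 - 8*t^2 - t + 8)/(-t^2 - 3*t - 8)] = 40*(-t^3 + 24*t + 24)/(t^6 + 9*t^5 + 51*t^4 + 171*t^3 + 408*t^2 + 576*t + 512)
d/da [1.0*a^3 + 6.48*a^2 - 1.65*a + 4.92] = 3.0*a^2 + 12.96*a - 1.65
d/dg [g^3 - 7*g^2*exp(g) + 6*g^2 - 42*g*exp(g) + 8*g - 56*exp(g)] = -7*g^2*exp(g) + 3*g^2 - 56*g*exp(g) + 12*g - 98*exp(g) + 8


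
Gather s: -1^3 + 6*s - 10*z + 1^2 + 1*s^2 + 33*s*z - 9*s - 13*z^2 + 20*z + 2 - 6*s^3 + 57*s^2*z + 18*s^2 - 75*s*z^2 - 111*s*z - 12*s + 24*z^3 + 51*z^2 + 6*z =-6*s^3 + s^2*(57*z + 19) + s*(-75*z^2 - 78*z - 15) + 24*z^3 + 38*z^2 + 16*z + 2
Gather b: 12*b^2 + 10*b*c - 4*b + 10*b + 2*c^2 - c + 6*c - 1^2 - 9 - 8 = 12*b^2 + b*(10*c + 6) + 2*c^2 + 5*c - 18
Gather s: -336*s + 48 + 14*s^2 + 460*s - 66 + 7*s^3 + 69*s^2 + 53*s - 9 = 7*s^3 + 83*s^2 + 177*s - 27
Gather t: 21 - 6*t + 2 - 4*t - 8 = 15 - 10*t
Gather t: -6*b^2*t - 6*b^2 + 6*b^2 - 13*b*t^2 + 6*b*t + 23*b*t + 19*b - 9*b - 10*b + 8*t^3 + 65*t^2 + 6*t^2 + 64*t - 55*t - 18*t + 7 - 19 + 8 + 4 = 8*t^3 + t^2*(71 - 13*b) + t*(-6*b^2 + 29*b - 9)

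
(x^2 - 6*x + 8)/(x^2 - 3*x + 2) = (x - 4)/(x - 1)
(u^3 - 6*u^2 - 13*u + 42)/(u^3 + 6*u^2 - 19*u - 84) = (u^2 - 9*u + 14)/(u^2 + 3*u - 28)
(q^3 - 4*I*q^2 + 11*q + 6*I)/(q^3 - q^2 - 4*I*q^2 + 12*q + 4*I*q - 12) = (q^2 + 2*I*q - 1)/(q^2 + q*(-1 + 2*I) - 2*I)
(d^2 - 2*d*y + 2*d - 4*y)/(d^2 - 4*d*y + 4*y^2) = (-d - 2)/(-d + 2*y)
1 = 1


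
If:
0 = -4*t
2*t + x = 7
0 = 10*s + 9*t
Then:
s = 0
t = 0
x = 7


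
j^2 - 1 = (j - 1)*(j + 1)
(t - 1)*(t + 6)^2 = t^3 + 11*t^2 + 24*t - 36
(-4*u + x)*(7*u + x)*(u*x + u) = -28*u^3*x - 28*u^3 + 3*u^2*x^2 + 3*u^2*x + u*x^3 + u*x^2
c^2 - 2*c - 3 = (c - 3)*(c + 1)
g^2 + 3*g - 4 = (g - 1)*(g + 4)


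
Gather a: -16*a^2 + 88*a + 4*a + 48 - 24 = -16*a^2 + 92*a + 24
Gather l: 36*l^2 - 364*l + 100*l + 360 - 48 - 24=36*l^2 - 264*l + 288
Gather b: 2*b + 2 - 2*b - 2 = 0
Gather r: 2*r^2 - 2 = 2*r^2 - 2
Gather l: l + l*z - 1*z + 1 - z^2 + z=l*(z + 1) - z^2 + 1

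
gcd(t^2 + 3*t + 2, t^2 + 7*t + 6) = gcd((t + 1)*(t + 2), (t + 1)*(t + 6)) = t + 1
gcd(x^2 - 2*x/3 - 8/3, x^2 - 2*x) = x - 2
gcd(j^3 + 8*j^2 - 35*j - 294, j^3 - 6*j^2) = j - 6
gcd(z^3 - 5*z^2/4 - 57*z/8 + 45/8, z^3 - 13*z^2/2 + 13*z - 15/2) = z - 3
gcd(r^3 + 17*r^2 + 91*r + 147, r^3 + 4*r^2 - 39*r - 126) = r^2 + 10*r + 21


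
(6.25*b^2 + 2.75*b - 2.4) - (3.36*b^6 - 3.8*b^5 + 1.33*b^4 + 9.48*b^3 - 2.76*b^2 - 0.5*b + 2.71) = -3.36*b^6 + 3.8*b^5 - 1.33*b^4 - 9.48*b^3 + 9.01*b^2 + 3.25*b - 5.11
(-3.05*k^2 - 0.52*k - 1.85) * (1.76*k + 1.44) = -5.368*k^3 - 5.3072*k^2 - 4.0048*k - 2.664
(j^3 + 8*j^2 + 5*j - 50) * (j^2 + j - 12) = j^5 + 9*j^4 + j^3 - 141*j^2 - 110*j + 600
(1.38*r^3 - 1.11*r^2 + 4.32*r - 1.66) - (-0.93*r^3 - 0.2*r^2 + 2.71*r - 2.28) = 2.31*r^3 - 0.91*r^2 + 1.61*r + 0.62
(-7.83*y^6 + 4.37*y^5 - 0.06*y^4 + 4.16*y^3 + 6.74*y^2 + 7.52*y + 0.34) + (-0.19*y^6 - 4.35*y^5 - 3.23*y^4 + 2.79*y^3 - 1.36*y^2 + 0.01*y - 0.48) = -8.02*y^6 + 0.0200000000000005*y^5 - 3.29*y^4 + 6.95*y^3 + 5.38*y^2 + 7.53*y - 0.14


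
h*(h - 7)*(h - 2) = h^3 - 9*h^2 + 14*h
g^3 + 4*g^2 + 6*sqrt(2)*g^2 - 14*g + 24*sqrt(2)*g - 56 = (g + 4)*(g - sqrt(2))*(g + 7*sqrt(2))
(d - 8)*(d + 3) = d^2 - 5*d - 24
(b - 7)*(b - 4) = b^2 - 11*b + 28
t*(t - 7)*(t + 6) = t^3 - t^2 - 42*t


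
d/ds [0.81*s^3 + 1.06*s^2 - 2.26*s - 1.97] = 2.43*s^2 + 2.12*s - 2.26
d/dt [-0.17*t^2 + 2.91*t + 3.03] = 2.91 - 0.34*t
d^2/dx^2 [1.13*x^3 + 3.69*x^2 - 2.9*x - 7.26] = 6.78*x + 7.38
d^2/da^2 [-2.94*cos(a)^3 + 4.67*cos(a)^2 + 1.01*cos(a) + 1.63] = 1.195*cos(a) - 9.34*cos(2*a) + 6.615*cos(3*a)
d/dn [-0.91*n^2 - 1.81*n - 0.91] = -1.82*n - 1.81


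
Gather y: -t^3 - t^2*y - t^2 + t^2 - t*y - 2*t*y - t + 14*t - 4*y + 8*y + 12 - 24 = -t^3 + 13*t + y*(-t^2 - 3*t + 4) - 12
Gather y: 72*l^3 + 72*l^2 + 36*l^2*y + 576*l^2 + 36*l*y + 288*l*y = 72*l^3 + 648*l^2 + y*(36*l^2 + 324*l)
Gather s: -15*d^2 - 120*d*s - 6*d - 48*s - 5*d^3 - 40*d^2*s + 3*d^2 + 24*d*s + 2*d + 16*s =-5*d^3 - 12*d^2 - 4*d + s*(-40*d^2 - 96*d - 32)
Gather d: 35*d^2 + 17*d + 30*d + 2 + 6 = 35*d^2 + 47*d + 8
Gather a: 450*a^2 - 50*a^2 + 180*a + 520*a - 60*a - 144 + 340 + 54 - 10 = 400*a^2 + 640*a + 240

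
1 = 1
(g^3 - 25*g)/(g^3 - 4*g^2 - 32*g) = (25 - g^2)/(-g^2 + 4*g + 32)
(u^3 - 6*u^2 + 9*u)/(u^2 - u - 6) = u*(u - 3)/(u + 2)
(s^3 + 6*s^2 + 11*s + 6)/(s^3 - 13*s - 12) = (s + 2)/(s - 4)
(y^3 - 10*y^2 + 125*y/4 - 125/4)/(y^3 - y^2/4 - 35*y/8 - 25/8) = 2*(2*y^2 - 15*y + 25)/(4*y^2 + 9*y + 5)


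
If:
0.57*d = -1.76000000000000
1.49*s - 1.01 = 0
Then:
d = -3.09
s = 0.68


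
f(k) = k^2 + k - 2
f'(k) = 2*k + 1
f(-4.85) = 16.67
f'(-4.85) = -8.70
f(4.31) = 20.89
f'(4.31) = 9.62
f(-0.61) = -2.24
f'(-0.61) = -0.22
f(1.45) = 1.55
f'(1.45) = 3.90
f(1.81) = 3.09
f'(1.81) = 4.62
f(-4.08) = 10.57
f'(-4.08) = -7.16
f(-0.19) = -2.15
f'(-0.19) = 0.62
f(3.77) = 15.98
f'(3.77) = 8.54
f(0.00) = -2.00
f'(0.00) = 1.00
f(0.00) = -2.00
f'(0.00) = 1.00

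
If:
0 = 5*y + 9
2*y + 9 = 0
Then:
No Solution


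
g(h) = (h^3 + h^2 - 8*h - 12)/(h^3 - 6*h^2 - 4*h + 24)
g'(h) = (-3*h^2 + 12*h + 4)*(h^3 + h^2 - 8*h - 12)/(h^3 - 6*h^2 - 4*h + 24)^2 + (3*h^2 + 2*h - 8)/(h^3 - 6*h^2 - 4*h + 24)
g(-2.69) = 0.10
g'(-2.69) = -0.12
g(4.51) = -2.63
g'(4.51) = -2.86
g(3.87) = -1.28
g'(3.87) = -1.61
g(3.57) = -0.83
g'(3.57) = -1.42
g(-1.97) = -0.00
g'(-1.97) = -0.16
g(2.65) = 0.75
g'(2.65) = -2.90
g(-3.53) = 0.19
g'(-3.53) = -0.10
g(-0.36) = -0.37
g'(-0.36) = -0.33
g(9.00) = 3.14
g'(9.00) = -0.69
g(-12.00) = 0.60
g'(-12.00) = -0.02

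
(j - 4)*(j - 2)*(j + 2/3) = j^3 - 16*j^2/3 + 4*j + 16/3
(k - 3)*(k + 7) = k^2 + 4*k - 21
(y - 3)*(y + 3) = y^2 - 9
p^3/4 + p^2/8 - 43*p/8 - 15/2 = (p/4 + 1)*(p - 5)*(p + 3/2)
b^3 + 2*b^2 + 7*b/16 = b*(b + 1/4)*(b + 7/4)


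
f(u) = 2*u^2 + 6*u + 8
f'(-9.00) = -30.00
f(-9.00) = 116.00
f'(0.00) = 6.00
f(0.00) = 8.00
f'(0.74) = 8.96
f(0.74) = 13.54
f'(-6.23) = -18.92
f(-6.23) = 48.25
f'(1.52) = 12.08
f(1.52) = 21.74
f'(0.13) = 6.52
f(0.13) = 8.81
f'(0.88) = 9.52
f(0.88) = 14.83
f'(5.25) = 27.00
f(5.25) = 94.62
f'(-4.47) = -11.88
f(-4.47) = 21.14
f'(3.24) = 18.96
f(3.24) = 48.44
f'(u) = 4*u + 6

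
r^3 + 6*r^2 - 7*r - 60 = (r - 3)*(r + 4)*(r + 5)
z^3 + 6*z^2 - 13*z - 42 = (z - 3)*(z + 2)*(z + 7)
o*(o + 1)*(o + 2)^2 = o^4 + 5*o^3 + 8*o^2 + 4*o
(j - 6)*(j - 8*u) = j^2 - 8*j*u - 6*j + 48*u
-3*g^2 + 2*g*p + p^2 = (-g + p)*(3*g + p)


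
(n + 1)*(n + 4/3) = n^2 + 7*n/3 + 4/3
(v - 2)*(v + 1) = v^2 - v - 2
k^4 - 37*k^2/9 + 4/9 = (k - 2)*(k - 1/3)*(k + 1/3)*(k + 2)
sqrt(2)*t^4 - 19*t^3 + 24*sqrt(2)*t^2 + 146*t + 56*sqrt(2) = (t - 7*sqrt(2))*(t - 4*sqrt(2))*(t + sqrt(2))*(sqrt(2)*t + 1)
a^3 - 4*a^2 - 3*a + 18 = (a - 3)^2*(a + 2)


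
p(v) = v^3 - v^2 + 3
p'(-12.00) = 456.00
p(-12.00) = -1869.00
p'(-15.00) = 705.00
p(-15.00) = -3597.00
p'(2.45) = 13.11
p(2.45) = 11.70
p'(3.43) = 28.43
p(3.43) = 31.59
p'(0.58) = -0.15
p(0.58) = 2.86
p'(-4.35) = 65.47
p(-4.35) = -98.24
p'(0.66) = -0.01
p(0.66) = 2.85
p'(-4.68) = 75.07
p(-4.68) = -121.41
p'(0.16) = -0.24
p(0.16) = 2.98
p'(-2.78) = 28.75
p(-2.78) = -26.21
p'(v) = 3*v^2 - 2*v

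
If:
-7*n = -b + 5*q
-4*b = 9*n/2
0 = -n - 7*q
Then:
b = 0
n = 0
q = 0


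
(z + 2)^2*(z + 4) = z^3 + 8*z^2 + 20*z + 16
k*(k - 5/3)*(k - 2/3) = k^3 - 7*k^2/3 + 10*k/9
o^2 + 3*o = o*(o + 3)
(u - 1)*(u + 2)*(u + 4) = u^3 + 5*u^2 + 2*u - 8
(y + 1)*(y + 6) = y^2 + 7*y + 6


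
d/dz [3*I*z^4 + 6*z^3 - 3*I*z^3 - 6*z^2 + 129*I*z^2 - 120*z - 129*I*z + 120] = 12*I*z^3 + z^2*(18 - 9*I) + z*(-12 + 258*I) - 120 - 129*I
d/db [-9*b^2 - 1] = -18*b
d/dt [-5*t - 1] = -5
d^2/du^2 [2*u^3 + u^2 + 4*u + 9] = 12*u + 2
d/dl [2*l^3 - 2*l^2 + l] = 6*l^2 - 4*l + 1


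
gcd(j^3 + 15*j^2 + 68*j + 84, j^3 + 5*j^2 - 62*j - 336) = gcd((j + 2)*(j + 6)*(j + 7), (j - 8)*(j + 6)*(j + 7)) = j^2 + 13*j + 42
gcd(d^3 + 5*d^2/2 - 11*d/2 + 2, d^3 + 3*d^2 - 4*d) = d^2 + 3*d - 4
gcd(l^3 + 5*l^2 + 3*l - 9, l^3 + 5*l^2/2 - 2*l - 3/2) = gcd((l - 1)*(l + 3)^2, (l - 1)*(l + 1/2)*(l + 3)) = l^2 + 2*l - 3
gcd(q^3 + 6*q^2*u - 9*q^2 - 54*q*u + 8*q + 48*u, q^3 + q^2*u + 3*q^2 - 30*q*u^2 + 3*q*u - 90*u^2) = q + 6*u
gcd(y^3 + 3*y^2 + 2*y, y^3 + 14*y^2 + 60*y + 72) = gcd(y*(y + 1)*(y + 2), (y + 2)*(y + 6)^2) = y + 2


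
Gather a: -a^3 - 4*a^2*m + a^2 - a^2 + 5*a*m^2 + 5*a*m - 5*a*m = -a^3 - 4*a^2*m + 5*a*m^2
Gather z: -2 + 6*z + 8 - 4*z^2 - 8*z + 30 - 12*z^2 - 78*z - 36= -16*z^2 - 80*z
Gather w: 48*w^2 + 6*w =48*w^2 + 6*w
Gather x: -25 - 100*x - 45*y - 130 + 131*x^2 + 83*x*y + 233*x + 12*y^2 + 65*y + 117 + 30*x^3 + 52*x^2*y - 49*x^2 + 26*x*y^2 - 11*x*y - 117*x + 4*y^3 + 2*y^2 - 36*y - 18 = 30*x^3 + x^2*(52*y + 82) + x*(26*y^2 + 72*y + 16) + 4*y^3 + 14*y^2 - 16*y - 56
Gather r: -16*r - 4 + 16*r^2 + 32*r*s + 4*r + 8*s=16*r^2 + r*(32*s - 12) + 8*s - 4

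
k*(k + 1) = k^2 + k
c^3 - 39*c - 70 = (c - 7)*(c + 2)*(c + 5)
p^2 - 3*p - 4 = (p - 4)*(p + 1)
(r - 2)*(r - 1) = r^2 - 3*r + 2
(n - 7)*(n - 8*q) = n^2 - 8*n*q - 7*n + 56*q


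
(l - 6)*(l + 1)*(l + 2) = l^3 - 3*l^2 - 16*l - 12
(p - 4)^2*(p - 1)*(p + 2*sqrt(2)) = p^4 - 9*p^3 + 2*sqrt(2)*p^3 - 18*sqrt(2)*p^2 + 24*p^2 - 16*p + 48*sqrt(2)*p - 32*sqrt(2)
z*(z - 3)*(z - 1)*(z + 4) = z^4 - 13*z^2 + 12*z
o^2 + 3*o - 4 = (o - 1)*(o + 4)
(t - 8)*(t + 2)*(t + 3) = t^3 - 3*t^2 - 34*t - 48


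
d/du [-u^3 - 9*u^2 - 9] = 3*u*(-u - 6)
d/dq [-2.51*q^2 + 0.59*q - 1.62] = 0.59 - 5.02*q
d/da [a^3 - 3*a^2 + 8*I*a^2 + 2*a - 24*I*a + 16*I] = 3*a^2 + a*(-6 + 16*I) + 2 - 24*I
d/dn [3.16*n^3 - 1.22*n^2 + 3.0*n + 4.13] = 9.48*n^2 - 2.44*n + 3.0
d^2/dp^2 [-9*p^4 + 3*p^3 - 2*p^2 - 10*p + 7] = -108*p^2 + 18*p - 4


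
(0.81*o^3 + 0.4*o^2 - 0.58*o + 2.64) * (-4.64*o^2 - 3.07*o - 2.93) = -3.7584*o^5 - 4.3427*o^4 - 0.910100000000001*o^3 - 11.641*o^2 - 6.4054*o - 7.7352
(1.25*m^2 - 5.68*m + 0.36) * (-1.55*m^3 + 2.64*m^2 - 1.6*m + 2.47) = -1.9375*m^5 + 12.104*m^4 - 17.5532*m^3 + 13.1259*m^2 - 14.6056*m + 0.8892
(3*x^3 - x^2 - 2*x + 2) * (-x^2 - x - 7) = -3*x^5 - 2*x^4 - 18*x^3 + 7*x^2 + 12*x - 14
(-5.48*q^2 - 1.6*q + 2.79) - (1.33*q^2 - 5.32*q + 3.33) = -6.81*q^2 + 3.72*q - 0.54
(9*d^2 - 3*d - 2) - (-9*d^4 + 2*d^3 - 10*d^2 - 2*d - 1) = 9*d^4 - 2*d^3 + 19*d^2 - d - 1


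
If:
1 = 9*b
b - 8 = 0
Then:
No Solution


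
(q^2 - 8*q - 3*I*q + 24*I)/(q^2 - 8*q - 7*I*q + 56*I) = (q - 3*I)/(q - 7*I)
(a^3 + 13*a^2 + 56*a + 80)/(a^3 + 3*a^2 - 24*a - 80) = (a + 5)/(a - 5)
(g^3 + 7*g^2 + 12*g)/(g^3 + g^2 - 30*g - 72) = g/(g - 6)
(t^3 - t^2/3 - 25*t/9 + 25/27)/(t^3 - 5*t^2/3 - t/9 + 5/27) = (3*t + 5)/(3*t + 1)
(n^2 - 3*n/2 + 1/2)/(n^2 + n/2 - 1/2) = (n - 1)/(n + 1)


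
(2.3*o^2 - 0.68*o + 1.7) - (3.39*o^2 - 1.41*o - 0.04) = -1.09*o^2 + 0.73*o + 1.74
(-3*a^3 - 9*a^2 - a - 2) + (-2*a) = -3*a^3 - 9*a^2 - 3*a - 2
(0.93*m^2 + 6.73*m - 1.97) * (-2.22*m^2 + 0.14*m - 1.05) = -2.0646*m^4 - 14.8104*m^3 + 4.3391*m^2 - 7.3423*m + 2.0685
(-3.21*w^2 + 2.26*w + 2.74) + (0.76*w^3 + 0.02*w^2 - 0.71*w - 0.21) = 0.76*w^3 - 3.19*w^2 + 1.55*w + 2.53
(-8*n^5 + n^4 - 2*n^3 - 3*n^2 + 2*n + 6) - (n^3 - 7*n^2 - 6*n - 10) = -8*n^5 + n^4 - 3*n^3 + 4*n^2 + 8*n + 16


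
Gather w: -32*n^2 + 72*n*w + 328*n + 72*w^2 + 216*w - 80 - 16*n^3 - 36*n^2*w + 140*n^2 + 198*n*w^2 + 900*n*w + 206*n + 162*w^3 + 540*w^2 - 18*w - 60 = -16*n^3 + 108*n^2 + 534*n + 162*w^3 + w^2*(198*n + 612) + w*(-36*n^2 + 972*n + 198) - 140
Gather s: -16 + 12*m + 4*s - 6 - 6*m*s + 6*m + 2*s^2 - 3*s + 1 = 18*m + 2*s^2 + s*(1 - 6*m) - 21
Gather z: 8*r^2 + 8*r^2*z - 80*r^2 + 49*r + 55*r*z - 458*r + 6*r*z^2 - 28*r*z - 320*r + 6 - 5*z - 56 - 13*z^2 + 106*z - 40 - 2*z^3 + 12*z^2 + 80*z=-72*r^2 - 729*r - 2*z^3 + z^2*(6*r - 1) + z*(8*r^2 + 27*r + 181) - 90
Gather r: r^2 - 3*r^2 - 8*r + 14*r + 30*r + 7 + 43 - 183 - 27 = -2*r^2 + 36*r - 160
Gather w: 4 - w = 4 - w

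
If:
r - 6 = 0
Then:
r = 6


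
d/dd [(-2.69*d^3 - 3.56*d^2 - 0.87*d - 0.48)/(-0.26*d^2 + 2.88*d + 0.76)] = (0.6994*d^4 - 15.4944*d^3 - 16.6122*d^2 - 5.6608*d + 0.7212)/(0.0676*d^4 - 1.4976*d^3 + 7.8992*d^2 + 4.3776*d + 0.5776)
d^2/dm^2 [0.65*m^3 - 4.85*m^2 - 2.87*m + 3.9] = 3.9*m - 9.7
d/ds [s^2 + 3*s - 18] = 2*s + 3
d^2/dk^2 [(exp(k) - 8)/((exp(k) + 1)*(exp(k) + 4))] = (exp(4*k) - 37*exp(3*k) - 144*exp(2*k) - 92*exp(k) + 176)*exp(k)/(exp(6*k) + 15*exp(5*k) + 87*exp(4*k) + 245*exp(3*k) + 348*exp(2*k) + 240*exp(k) + 64)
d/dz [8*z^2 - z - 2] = 16*z - 1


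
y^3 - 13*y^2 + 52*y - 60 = (y - 6)*(y - 5)*(y - 2)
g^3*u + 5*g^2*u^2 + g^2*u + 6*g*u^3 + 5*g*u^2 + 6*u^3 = (g + 2*u)*(g + 3*u)*(g*u + u)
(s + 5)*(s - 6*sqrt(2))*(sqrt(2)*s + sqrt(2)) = sqrt(2)*s^3 - 12*s^2 + 6*sqrt(2)*s^2 - 72*s + 5*sqrt(2)*s - 60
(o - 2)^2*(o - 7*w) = o^3 - 7*o^2*w - 4*o^2 + 28*o*w + 4*o - 28*w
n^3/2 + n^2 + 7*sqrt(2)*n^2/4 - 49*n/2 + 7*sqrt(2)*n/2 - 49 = (n/2 + 1)*(n - 7*sqrt(2)/2)*(n + 7*sqrt(2))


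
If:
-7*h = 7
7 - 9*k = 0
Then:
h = -1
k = 7/9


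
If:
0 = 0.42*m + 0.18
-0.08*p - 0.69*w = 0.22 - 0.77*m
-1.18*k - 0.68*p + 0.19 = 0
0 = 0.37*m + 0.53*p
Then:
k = -0.01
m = -0.43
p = 0.30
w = -0.83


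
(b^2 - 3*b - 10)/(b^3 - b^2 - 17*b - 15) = (b + 2)/(b^2 + 4*b + 3)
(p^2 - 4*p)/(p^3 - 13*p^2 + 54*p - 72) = p/(p^2 - 9*p + 18)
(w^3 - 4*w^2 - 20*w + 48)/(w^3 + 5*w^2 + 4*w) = (w^2 - 8*w + 12)/(w*(w + 1))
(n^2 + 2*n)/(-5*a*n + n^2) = (-n - 2)/(5*a - n)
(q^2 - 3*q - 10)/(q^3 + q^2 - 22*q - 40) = 1/(q + 4)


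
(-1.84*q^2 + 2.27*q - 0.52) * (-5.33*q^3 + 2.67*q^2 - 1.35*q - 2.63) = 9.8072*q^5 - 17.0119*q^4 + 11.3165*q^3 + 0.386299999999999*q^2 - 5.2681*q + 1.3676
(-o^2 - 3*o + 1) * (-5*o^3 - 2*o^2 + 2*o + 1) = 5*o^5 + 17*o^4 - o^3 - 9*o^2 - o + 1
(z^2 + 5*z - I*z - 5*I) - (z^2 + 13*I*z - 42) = 5*z - 14*I*z + 42 - 5*I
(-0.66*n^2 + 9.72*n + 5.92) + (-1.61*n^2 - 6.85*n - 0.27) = -2.27*n^2 + 2.87*n + 5.65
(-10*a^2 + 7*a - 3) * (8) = -80*a^2 + 56*a - 24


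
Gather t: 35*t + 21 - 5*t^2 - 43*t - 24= -5*t^2 - 8*t - 3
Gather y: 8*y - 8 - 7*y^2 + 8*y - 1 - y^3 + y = -y^3 - 7*y^2 + 17*y - 9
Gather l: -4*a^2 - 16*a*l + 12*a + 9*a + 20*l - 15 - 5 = -4*a^2 + 21*a + l*(20 - 16*a) - 20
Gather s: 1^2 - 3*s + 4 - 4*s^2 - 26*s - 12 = -4*s^2 - 29*s - 7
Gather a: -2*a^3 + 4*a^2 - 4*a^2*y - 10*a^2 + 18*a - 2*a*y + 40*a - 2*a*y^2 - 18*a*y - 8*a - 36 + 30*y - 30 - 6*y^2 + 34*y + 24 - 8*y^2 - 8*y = -2*a^3 + a^2*(-4*y - 6) + a*(-2*y^2 - 20*y + 50) - 14*y^2 + 56*y - 42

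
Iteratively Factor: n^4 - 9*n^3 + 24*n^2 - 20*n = (n - 2)*(n^3 - 7*n^2 + 10*n) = n*(n - 2)*(n^2 - 7*n + 10) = n*(n - 2)^2*(n - 5)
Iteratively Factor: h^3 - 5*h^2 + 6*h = (h)*(h^2 - 5*h + 6) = h*(h - 2)*(h - 3)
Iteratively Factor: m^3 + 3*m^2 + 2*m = (m + 1)*(m^2 + 2*m) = m*(m + 1)*(m + 2)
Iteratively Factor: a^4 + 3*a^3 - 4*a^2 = (a - 1)*(a^3 + 4*a^2) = a*(a - 1)*(a^2 + 4*a) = a^2*(a - 1)*(a + 4)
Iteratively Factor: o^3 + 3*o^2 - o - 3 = (o - 1)*(o^2 + 4*o + 3) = (o - 1)*(o + 1)*(o + 3)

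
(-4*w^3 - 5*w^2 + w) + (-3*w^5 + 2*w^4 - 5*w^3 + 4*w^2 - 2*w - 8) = -3*w^5 + 2*w^4 - 9*w^3 - w^2 - w - 8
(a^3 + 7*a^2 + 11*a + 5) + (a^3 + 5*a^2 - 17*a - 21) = 2*a^3 + 12*a^2 - 6*a - 16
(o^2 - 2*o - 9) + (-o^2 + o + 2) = -o - 7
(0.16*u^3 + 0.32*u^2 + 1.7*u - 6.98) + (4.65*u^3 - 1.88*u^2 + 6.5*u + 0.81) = 4.81*u^3 - 1.56*u^2 + 8.2*u - 6.17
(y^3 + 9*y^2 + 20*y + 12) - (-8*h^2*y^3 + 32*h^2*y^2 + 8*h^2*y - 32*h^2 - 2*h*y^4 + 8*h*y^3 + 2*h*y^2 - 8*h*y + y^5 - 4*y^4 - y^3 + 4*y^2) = 8*h^2*y^3 - 32*h^2*y^2 - 8*h^2*y + 32*h^2 + 2*h*y^4 - 8*h*y^3 - 2*h*y^2 + 8*h*y - y^5 + 4*y^4 + 2*y^3 + 5*y^2 + 20*y + 12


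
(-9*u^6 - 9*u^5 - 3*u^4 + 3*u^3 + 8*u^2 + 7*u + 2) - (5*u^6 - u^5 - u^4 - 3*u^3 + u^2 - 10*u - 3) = -14*u^6 - 8*u^5 - 2*u^4 + 6*u^3 + 7*u^2 + 17*u + 5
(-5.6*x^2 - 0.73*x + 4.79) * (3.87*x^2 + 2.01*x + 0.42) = -21.672*x^4 - 14.0811*x^3 + 14.718*x^2 + 9.3213*x + 2.0118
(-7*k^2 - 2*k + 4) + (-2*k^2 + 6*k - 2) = -9*k^2 + 4*k + 2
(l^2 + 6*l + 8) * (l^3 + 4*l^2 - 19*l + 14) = l^5 + 10*l^4 + 13*l^3 - 68*l^2 - 68*l + 112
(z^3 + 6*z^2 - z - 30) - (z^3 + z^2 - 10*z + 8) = 5*z^2 + 9*z - 38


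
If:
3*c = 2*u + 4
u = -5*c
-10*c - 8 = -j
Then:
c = 4/13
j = 144/13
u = -20/13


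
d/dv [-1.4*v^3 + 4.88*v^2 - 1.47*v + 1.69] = -4.2*v^2 + 9.76*v - 1.47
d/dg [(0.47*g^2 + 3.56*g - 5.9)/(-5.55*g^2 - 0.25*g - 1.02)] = (19.6405*g^2 - 66.4488*g - 5.1062)/(30.8025*g^4 + 2.775*g^3 + 11.3845*g^2 + 0.51*g + 1.0404)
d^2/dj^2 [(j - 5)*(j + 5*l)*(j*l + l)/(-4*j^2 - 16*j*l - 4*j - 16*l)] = l^2*(4*l + 5)/(2*(j^3 + 12*j^2*l + 48*j*l^2 + 64*l^3))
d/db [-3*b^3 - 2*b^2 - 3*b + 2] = -9*b^2 - 4*b - 3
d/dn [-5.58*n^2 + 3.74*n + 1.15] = 3.74 - 11.16*n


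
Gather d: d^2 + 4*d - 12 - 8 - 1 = d^2 + 4*d - 21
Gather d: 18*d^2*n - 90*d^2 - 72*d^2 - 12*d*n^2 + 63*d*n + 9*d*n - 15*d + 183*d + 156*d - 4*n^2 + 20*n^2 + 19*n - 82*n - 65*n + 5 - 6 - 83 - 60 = d^2*(18*n - 162) + d*(-12*n^2 + 72*n + 324) + 16*n^2 - 128*n - 144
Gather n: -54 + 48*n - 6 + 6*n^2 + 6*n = 6*n^2 + 54*n - 60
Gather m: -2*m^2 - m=-2*m^2 - m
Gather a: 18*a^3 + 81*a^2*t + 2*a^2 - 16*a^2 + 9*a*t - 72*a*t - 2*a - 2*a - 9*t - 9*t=18*a^3 + a^2*(81*t - 14) + a*(-63*t - 4) - 18*t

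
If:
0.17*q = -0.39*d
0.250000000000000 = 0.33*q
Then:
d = -0.33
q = 0.76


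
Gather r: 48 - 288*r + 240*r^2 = 240*r^2 - 288*r + 48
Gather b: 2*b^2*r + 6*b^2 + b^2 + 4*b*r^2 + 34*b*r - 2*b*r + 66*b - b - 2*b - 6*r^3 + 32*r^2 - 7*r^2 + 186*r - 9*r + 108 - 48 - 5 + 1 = b^2*(2*r + 7) + b*(4*r^2 + 32*r + 63) - 6*r^3 + 25*r^2 + 177*r + 56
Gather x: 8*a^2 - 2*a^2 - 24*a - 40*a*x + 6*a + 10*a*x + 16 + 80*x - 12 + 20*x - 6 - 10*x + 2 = 6*a^2 - 18*a + x*(90 - 30*a)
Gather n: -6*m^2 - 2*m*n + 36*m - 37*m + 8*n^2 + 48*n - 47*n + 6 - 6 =-6*m^2 - m + 8*n^2 + n*(1 - 2*m)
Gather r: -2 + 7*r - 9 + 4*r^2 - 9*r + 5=4*r^2 - 2*r - 6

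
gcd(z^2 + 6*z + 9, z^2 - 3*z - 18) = z + 3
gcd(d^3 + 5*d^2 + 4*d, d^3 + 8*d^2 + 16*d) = d^2 + 4*d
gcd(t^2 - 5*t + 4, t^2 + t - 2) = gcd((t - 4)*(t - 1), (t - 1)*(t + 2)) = t - 1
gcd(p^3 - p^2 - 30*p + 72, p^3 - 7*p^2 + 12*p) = p^2 - 7*p + 12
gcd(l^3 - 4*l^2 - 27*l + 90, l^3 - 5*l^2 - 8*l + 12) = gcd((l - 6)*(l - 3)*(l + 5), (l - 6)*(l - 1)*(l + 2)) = l - 6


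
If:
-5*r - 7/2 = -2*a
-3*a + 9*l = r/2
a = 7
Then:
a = 7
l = 49/20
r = 21/10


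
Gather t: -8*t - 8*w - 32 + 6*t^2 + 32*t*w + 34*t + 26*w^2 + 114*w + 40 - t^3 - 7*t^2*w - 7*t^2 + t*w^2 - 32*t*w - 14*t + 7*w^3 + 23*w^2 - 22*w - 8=-t^3 + t^2*(-7*w - 1) + t*(w^2 + 12) + 7*w^3 + 49*w^2 + 84*w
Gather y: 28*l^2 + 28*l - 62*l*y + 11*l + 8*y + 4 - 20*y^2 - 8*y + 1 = 28*l^2 - 62*l*y + 39*l - 20*y^2 + 5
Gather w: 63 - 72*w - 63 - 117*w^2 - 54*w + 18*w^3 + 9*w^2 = 18*w^3 - 108*w^2 - 126*w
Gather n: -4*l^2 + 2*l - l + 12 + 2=-4*l^2 + l + 14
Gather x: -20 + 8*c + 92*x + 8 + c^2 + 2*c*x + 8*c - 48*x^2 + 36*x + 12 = c^2 + 16*c - 48*x^2 + x*(2*c + 128)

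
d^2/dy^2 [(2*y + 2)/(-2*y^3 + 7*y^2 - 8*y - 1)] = 4*(-4*(y + 1)*(3*y^2 - 7*y + 4)^2 + (6*y^2 - 14*y + (y + 1)*(6*y - 7) + 8)*(2*y^3 - 7*y^2 + 8*y + 1))/(2*y^3 - 7*y^2 + 8*y + 1)^3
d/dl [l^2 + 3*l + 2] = 2*l + 3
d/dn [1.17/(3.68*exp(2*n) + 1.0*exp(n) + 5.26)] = (-8.6112*exp(n) - 1.17)*exp(n)/(3.68*exp(2*n) + 1.0*exp(n) + 5.26)^2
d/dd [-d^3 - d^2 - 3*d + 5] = -3*d^2 - 2*d - 3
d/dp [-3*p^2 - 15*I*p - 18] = -6*p - 15*I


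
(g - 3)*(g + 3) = g^2 - 9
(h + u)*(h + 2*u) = h^2 + 3*h*u + 2*u^2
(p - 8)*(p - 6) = p^2 - 14*p + 48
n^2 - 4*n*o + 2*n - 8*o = (n + 2)*(n - 4*o)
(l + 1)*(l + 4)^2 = l^3 + 9*l^2 + 24*l + 16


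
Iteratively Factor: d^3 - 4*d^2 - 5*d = (d - 5)*(d^2 + d) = (d - 5)*(d + 1)*(d)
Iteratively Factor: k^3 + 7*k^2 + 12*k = (k + 4)*(k^2 + 3*k) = k*(k + 4)*(k + 3)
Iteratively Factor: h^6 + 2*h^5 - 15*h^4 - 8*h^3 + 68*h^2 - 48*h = (h)*(h^5 + 2*h^4 - 15*h^3 - 8*h^2 + 68*h - 48) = h*(h - 2)*(h^4 + 4*h^3 - 7*h^2 - 22*h + 24) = h*(h - 2)*(h + 4)*(h^3 - 7*h + 6) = h*(h - 2)^2*(h + 4)*(h^2 + 2*h - 3) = h*(h - 2)^2*(h + 3)*(h + 4)*(h - 1)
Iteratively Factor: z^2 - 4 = (z + 2)*(z - 2)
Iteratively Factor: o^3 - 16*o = (o + 4)*(o^2 - 4*o) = (o - 4)*(o + 4)*(o)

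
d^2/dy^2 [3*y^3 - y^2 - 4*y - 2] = 18*y - 2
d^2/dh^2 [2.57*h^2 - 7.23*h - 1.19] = 5.14000000000000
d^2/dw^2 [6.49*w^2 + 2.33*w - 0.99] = 12.9800000000000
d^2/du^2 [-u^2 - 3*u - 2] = -2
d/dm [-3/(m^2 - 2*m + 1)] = 6*(m - 1)/(m^2 - 2*m + 1)^2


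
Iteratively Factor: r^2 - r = (r)*(r - 1)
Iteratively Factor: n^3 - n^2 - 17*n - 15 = (n + 3)*(n^2 - 4*n - 5) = (n - 5)*(n + 3)*(n + 1)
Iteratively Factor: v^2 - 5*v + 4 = (v - 4)*(v - 1)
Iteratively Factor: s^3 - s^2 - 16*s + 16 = (s - 4)*(s^2 + 3*s - 4) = (s - 4)*(s + 4)*(s - 1)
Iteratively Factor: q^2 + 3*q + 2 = (q + 2)*(q + 1)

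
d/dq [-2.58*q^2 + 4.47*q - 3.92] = 4.47 - 5.16*q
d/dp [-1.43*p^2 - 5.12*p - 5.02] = -2.86*p - 5.12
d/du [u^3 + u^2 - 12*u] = 3*u^2 + 2*u - 12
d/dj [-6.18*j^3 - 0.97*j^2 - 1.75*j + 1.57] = -18.54*j^2 - 1.94*j - 1.75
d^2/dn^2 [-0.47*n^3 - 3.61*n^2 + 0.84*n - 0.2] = -2.82*n - 7.22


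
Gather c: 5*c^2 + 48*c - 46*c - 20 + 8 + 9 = 5*c^2 + 2*c - 3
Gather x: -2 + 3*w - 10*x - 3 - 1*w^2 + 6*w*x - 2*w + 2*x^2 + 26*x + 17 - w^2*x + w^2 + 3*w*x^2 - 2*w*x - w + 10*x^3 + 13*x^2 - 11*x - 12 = 10*x^3 + x^2*(3*w + 15) + x*(-w^2 + 4*w + 5)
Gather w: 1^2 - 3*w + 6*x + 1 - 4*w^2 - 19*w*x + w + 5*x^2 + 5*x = -4*w^2 + w*(-19*x - 2) + 5*x^2 + 11*x + 2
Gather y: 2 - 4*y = 2 - 4*y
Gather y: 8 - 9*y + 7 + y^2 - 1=y^2 - 9*y + 14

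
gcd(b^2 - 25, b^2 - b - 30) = b + 5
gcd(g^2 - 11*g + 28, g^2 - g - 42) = g - 7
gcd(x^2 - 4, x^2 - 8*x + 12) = x - 2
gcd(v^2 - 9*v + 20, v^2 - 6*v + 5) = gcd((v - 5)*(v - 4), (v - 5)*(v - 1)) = v - 5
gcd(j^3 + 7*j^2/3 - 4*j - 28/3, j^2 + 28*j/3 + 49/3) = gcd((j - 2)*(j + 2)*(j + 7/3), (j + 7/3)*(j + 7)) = j + 7/3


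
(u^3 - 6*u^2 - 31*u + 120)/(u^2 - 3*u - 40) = u - 3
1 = 1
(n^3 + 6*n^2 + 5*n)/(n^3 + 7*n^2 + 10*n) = (n + 1)/(n + 2)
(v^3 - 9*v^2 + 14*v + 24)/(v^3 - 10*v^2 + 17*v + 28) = (v - 6)/(v - 7)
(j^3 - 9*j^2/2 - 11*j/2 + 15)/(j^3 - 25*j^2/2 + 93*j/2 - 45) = (j + 2)/(j - 6)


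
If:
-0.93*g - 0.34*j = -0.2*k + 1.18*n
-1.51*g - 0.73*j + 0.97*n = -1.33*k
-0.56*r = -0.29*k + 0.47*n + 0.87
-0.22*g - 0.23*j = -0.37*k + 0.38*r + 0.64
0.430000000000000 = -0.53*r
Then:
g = 1.03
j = -1.06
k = 0.85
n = -0.36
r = -0.81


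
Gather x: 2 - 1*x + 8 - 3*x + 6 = 16 - 4*x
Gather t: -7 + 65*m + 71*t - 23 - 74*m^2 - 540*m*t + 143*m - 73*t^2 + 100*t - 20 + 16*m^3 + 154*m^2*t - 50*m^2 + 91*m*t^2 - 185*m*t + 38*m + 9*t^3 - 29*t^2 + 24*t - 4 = 16*m^3 - 124*m^2 + 246*m + 9*t^3 + t^2*(91*m - 102) + t*(154*m^2 - 725*m + 195) - 54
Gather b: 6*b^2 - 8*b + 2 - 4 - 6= 6*b^2 - 8*b - 8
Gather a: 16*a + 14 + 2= 16*a + 16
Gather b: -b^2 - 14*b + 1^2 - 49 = -b^2 - 14*b - 48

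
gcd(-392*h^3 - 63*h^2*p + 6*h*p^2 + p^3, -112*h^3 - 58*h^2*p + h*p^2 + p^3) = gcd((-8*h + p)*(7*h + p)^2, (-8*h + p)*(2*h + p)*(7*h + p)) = -56*h^2 - h*p + p^2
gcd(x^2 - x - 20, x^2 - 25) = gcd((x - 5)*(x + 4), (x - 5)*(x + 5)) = x - 5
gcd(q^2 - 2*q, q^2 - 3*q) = q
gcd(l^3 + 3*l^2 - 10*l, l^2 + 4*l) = l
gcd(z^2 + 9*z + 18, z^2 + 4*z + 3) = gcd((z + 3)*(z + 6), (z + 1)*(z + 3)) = z + 3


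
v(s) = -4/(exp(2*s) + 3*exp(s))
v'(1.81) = 0.12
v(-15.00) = -4358689.39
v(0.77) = -0.36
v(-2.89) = -23.55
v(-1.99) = -9.33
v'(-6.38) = 786.57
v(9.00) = 0.00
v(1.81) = -0.07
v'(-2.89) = 23.98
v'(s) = -4*(-2*exp(2*s) - 3*exp(s))/(exp(2*s) + 3*exp(s))^2 = 4*(2*exp(s) + 3)*exp(-s)/(exp(s) + 3)^2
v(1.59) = -0.10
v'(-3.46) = 42.42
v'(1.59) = 0.17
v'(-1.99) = 9.74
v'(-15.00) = 4358689.83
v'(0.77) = 0.51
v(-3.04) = -27.44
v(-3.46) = -41.98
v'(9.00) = 0.00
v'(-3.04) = 27.87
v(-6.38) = -786.13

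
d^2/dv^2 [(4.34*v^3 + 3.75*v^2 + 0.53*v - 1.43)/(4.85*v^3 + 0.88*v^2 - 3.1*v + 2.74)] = (139.37251*v^6 + 466.31295*v^5 - 743.87748*v^4 - 695.620792*v^3 - 237.597852*v^2 + 325.256148*v + 44.722072)/(114.084125*v^9 + 62.0994*v^8 - 207.49173*v^7 + 114.651622*v^6 + 202.7895*v^5 - 215.439432*v^4 + 34.59626*v^3 + 98.814264*v^2 - 69.82068*v + 20.570824)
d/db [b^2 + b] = 2*b + 1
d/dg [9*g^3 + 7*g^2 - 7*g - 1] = 27*g^2 + 14*g - 7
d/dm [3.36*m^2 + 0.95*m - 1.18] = 6.72*m + 0.95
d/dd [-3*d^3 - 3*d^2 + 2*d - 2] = -9*d^2 - 6*d + 2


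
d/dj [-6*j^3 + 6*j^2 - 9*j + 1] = -18*j^2 + 12*j - 9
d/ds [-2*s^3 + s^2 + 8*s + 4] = -6*s^2 + 2*s + 8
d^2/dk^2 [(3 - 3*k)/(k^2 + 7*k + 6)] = 6*(-(k - 1)*(2*k + 7)^2 + 3*(k + 2)*(k^2 + 7*k + 6))/(k^2 + 7*k + 6)^3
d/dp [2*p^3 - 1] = 6*p^2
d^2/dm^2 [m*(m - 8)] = 2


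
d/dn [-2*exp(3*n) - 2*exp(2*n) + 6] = (-6*exp(n) - 4)*exp(2*n)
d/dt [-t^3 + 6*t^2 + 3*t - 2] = -3*t^2 + 12*t + 3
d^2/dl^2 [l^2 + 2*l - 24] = 2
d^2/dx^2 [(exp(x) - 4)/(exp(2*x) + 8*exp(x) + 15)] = (exp(4*x) - 24*exp(3*x) - 186*exp(2*x) - 136*exp(x) + 705)*exp(x)/(exp(6*x) + 24*exp(5*x) + 237*exp(4*x) + 1232*exp(3*x) + 3555*exp(2*x) + 5400*exp(x) + 3375)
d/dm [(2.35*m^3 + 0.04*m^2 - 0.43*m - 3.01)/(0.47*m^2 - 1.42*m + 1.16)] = (1.1045*m^4 - 6.674*m^3 + 8.3233*m^2 + 2.9222*m - 4.773)/(0.2209*m^4 - 1.3348*m^3 + 3.1068*m^2 - 3.2944*m + 1.3456)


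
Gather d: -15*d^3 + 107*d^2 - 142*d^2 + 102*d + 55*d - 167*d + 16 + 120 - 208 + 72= -15*d^3 - 35*d^2 - 10*d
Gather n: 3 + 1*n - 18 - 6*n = -5*n - 15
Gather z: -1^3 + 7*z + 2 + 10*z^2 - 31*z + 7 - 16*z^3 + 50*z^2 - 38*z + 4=-16*z^3 + 60*z^2 - 62*z + 12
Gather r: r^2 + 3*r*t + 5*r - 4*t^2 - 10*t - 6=r^2 + r*(3*t + 5) - 4*t^2 - 10*t - 6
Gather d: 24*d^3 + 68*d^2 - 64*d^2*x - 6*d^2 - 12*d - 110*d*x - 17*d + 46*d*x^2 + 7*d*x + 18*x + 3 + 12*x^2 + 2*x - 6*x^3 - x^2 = 24*d^3 + d^2*(62 - 64*x) + d*(46*x^2 - 103*x - 29) - 6*x^3 + 11*x^2 + 20*x + 3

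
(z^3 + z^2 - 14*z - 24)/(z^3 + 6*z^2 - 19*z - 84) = (z + 2)/(z + 7)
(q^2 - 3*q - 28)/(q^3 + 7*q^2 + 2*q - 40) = (q - 7)/(q^2 + 3*q - 10)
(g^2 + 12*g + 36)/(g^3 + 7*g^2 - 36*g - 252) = (g + 6)/(g^2 + g - 42)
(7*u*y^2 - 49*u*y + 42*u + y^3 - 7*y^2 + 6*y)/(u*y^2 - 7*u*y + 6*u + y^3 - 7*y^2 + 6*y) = (7*u + y)/(u + y)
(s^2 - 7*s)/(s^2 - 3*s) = (s - 7)/(s - 3)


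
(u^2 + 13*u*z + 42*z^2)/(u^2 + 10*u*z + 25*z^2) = (u^2 + 13*u*z + 42*z^2)/(u^2 + 10*u*z + 25*z^2)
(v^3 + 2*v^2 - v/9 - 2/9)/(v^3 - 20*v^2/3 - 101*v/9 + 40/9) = (3*v^2 + 7*v + 2)/(3*v^2 - 19*v - 40)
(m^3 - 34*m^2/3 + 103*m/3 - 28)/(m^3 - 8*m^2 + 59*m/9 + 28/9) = 3*(m - 3)/(3*m + 1)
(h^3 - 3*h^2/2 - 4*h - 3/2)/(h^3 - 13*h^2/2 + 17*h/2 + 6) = (h + 1)/(h - 4)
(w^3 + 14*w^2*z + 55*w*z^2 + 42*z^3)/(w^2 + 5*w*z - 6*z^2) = (-w^2 - 8*w*z - 7*z^2)/(-w + z)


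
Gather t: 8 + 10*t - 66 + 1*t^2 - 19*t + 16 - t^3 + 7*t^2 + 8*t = -t^3 + 8*t^2 - t - 42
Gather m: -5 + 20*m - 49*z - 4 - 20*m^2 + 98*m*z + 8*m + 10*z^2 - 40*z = -20*m^2 + m*(98*z + 28) + 10*z^2 - 89*z - 9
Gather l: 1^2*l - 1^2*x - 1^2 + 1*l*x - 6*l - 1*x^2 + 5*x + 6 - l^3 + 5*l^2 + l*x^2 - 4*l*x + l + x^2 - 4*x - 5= -l^3 + 5*l^2 + l*(x^2 - 3*x - 4)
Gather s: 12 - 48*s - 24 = -48*s - 12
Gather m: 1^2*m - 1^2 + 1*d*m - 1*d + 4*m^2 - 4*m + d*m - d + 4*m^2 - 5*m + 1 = -2*d + 8*m^2 + m*(2*d - 8)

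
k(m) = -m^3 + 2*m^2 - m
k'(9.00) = -208.00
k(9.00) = -576.00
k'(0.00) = -1.00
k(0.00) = 0.00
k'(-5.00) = -96.00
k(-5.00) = 180.00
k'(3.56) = -24.78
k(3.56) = -23.33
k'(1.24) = -0.65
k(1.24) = -0.07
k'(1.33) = -0.99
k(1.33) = -0.14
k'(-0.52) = -3.89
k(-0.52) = 1.20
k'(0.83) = 0.25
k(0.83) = -0.02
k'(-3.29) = -46.63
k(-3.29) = 60.55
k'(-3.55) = -53.01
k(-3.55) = 73.49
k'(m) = -3*m^2 + 4*m - 1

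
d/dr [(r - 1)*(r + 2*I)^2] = (r + 2*I)*(3*r - 2 + 2*I)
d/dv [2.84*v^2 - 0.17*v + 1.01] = 5.68*v - 0.17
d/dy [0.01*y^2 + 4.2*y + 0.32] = 0.02*y + 4.2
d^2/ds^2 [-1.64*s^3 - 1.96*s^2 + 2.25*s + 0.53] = -9.84*s - 3.92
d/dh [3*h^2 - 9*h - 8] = 6*h - 9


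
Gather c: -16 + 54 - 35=3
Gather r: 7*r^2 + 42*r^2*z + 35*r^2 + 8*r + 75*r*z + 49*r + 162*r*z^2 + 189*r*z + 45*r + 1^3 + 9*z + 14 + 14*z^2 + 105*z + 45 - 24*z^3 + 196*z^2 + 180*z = r^2*(42*z + 42) + r*(162*z^2 + 264*z + 102) - 24*z^3 + 210*z^2 + 294*z + 60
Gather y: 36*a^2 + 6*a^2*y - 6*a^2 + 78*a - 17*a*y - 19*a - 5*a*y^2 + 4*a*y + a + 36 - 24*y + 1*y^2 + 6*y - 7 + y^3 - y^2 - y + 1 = 30*a^2 - 5*a*y^2 + 60*a + y^3 + y*(6*a^2 - 13*a - 19) + 30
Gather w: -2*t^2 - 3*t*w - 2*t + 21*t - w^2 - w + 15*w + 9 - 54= -2*t^2 + 19*t - w^2 + w*(14 - 3*t) - 45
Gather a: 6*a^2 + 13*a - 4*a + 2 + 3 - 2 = 6*a^2 + 9*a + 3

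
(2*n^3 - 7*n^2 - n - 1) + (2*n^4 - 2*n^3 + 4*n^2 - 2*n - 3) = 2*n^4 - 3*n^2 - 3*n - 4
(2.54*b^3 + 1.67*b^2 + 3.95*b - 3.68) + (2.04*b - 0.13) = 2.54*b^3 + 1.67*b^2 + 5.99*b - 3.81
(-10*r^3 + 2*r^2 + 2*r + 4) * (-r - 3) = 10*r^4 + 28*r^3 - 8*r^2 - 10*r - 12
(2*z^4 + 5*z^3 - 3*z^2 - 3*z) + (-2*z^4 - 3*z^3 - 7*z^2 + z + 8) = 2*z^3 - 10*z^2 - 2*z + 8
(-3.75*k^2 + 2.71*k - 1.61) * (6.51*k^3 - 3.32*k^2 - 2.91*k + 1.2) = -24.4125*k^5 + 30.0921*k^4 - 8.5658*k^3 - 7.0409*k^2 + 7.9371*k - 1.932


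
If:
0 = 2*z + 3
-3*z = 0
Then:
No Solution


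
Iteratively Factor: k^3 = (k)*(k^2) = k^2*(k)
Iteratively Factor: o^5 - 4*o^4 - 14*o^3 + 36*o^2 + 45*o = (o + 1)*(o^4 - 5*o^3 - 9*o^2 + 45*o) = o*(o + 1)*(o^3 - 5*o^2 - 9*o + 45) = o*(o - 3)*(o + 1)*(o^2 - 2*o - 15) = o*(o - 3)*(o + 1)*(o + 3)*(o - 5)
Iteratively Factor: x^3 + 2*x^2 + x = (x + 1)*(x^2 + x) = (x + 1)^2*(x)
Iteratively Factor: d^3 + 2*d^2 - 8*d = (d)*(d^2 + 2*d - 8) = d*(d + 4)*(d - 2)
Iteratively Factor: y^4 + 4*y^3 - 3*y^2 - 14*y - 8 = (y - 2)*(y^3 + 6*y^2 + 9*y + 4) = (y - 2)*(y + 1)*(y^2 + 5*y + 4) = (y - 2)*(y + 1)^2*(y + 4)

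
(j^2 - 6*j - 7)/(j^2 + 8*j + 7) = (j - 7)/(j + 7)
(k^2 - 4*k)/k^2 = (k - 4)/k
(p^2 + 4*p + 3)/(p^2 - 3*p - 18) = (p + 1)/(p - 6)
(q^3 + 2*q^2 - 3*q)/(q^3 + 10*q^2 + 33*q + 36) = q*(q - 1)/(q^2 + 7*q + 12)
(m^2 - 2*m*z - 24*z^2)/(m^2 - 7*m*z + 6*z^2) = (-m - 4*z)/(-m + z)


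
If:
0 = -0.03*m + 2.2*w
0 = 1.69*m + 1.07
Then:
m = -0.63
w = -0.01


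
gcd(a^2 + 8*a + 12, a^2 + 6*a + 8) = a + 2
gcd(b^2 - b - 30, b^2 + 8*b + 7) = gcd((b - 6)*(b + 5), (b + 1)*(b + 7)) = 1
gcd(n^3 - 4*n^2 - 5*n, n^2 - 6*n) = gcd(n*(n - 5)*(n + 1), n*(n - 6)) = n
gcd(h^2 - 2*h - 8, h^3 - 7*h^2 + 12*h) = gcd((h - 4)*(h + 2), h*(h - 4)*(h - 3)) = h - 4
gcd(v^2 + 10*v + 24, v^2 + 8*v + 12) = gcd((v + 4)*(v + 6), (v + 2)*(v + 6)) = v + 6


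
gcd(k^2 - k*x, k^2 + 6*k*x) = k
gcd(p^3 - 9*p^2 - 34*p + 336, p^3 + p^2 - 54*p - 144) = p^2 - 2*p - 48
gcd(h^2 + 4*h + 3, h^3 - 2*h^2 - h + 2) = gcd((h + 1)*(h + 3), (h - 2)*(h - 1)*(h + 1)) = h + 1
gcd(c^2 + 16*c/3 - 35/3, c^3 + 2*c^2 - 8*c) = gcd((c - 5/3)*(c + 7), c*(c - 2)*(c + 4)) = 1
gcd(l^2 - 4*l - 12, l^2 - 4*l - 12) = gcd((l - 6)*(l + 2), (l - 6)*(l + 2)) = l^2 - 4*l - 12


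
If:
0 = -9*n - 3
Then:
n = -1/3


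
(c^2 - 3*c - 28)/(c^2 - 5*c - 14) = (c + 4)/(c + 2)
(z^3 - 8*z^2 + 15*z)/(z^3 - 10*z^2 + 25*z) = (z - 3)/(z - 5)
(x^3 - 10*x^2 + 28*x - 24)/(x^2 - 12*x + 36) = (x^2 - 4*x + 4)/(x - 6)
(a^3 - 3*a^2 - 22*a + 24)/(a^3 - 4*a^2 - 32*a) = (a^2 - 7*a + 6)/(a*(a - 8))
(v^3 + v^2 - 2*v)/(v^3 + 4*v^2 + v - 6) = v/(v + 3)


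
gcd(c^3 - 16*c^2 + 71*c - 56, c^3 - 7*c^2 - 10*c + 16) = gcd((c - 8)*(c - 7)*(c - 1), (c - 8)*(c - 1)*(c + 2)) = c^2 - 9*c + 8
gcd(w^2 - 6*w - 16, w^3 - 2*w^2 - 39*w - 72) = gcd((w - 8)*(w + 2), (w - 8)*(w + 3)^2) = w - 8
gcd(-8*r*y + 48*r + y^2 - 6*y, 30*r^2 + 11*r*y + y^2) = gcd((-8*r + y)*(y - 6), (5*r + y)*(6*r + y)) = 1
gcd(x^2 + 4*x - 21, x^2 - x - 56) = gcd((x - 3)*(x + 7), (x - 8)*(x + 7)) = x + 7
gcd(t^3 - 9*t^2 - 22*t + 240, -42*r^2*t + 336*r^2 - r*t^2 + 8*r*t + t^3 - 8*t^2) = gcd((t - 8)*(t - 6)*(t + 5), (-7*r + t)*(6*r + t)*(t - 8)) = t - 8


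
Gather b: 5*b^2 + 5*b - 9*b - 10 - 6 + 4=5*b^2 - 4*b - 12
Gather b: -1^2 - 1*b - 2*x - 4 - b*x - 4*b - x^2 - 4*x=b*(-x - 5) - x^2 - 6*x - 5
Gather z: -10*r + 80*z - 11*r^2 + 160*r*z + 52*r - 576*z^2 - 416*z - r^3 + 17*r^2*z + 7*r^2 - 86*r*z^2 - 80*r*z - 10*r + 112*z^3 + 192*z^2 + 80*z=-r^3 - 4*r^2 + 32*r + 112*z^3 + z^2*(-86*r - 384) + z*(17*r^2 + 80*r - 256)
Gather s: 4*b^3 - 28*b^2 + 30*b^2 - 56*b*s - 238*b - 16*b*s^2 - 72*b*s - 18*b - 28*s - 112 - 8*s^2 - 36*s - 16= 4*b^3 + 2*b^2 - 256*b + s^2*(-16*b - 8) + s*(-128*b - 64) - 128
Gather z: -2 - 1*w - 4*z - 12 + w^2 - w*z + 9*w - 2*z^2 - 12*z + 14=w^2 + 8*w - 2*z^2 + z*(-w - 16)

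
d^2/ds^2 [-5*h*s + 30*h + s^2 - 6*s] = 2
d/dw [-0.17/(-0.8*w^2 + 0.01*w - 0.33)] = (0.0017 - 0.272*w)/(0.8*w^2 - 0.01*w + 0.33)^2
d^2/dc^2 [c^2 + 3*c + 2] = 2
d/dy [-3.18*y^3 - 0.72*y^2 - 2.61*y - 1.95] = -9.54*y^2 - 1.44*y - 2.61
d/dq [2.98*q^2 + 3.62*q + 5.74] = 5.96*q + 3.62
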